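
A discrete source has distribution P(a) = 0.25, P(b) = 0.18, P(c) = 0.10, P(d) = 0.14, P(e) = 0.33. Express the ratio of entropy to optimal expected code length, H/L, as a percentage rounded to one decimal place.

Entropy H = −Σ p log₂ p ≈ 2.2024 bits.
Huffman merges: 1/10+7/50→6/25; 9/50+6/25→21/50; 1/4+33/100→29/50; 21/50+29/50→1. L = 56/25 ≈ 2.2400.
Efficiency = H/L = 2.2024/2.2400 = 98.3%.

98.3%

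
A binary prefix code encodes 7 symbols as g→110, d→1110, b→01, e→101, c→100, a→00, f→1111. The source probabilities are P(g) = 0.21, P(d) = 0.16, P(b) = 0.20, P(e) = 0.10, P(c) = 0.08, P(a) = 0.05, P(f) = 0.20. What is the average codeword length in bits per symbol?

3.11 bits/symbol

L̄ = Σ pᵢ·ℓᵢ = 0.21·3 + 0.16·4 + 0.20·2 + 0.10·3 + 0.08·3 + 0.05·2 + 0.20·4 = 3.11 bits/symbol.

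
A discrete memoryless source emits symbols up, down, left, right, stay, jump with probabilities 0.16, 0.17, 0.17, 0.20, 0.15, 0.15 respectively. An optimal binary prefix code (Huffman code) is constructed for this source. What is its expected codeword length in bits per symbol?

2.63 bits/symbol

Repeatedly combine the two least-probable nodes; the expected code length is the sum of the merged weights.
merge 3/20 + 3/20 → 3/10
merge 4/25 + 17/100 → 33/100
merge 17/100 + 1/5 → 37/100
merge 3/10 + 33/100 → 63/100
merge 37/100 + 63/100 → 1
L = 3/10 + 33/100 + 37/100 + 63/100 + 1 = 263/100 = 2.63 bits/symbol.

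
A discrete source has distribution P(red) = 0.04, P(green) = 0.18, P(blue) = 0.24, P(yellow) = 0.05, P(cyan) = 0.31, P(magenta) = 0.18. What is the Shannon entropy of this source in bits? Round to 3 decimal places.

2.310 bits

H = −Σ pᵢ log₂ pᵢ.
−0.04·log₂(0.04) = 0.1858
−0.18·log₂(0.18) = 0.4453
−0.24·log₂(0.24) = 0.4941
−0.05·log₂(0.05) = 0.2161
−0.31·log₂(0.31) = 0.5238
−0.18·log₂(0.18) = 0.4453
Sum ≈ 2.3104 → 2.310 bits.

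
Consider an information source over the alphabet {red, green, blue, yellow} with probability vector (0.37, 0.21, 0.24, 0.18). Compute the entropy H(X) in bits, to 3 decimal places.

1.943 bits

H = −Σ pᵢ log₂ pᵢ.
−0.37·log₂(0.37) = 0.5307
−0.21·log₂(0.21) = 0.4728
−0.24·log₂(0.24) = 0.4941
−0.18·log₂(0.18) = 0.4453
Sum ≈ 1.9430 → 1.943 bits.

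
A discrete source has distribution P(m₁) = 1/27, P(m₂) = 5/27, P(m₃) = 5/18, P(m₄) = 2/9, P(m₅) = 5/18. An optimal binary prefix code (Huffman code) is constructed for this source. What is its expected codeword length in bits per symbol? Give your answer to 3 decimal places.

2.222 bits/symbol

Repeatedly combine the two least-probable nodes; the expected code length is the sum of the merged weights.
merge 1/27 + 5/27 → 2/9
merge 2/9 + 2/9 → 4/9
merge 5/18 + 5/18 → 5/9
merge 4/9 + 5/9 → 1
L = 2/9 + 4/9 + 5/9 + 1 = 20/9 ≈ 2.222 bits/symbol.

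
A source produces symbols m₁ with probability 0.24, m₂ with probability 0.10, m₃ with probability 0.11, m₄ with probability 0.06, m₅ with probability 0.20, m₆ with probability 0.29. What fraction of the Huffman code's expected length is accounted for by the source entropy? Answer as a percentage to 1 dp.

98.9%

Entropy H = −Σ p log₂ p ≈ 2.4024 bits.
Huffman merges: 3/50+1/10→4/25; 11/100+4/25→27/100; 1/5+6/25→11/25; 27/100+29/100→14/25; 11/25+14/25→1. L = 243/100 ≈ 2.4300.
Efficiency = H/L = 2.4024/2.4300 = 98.9%.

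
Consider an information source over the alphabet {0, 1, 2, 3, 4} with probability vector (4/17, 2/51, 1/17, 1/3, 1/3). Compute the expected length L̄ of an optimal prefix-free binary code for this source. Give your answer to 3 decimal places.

2.098 bits/symbol

Repeatedly combine the two least-probable nodes; the expected code length is the sum of the merged weights.
merge 2/51 + 1/17 → 5/51
merge 5/51 + 4/17 → 1/3
merge 1/3 + 1/3 → 2/3
merge 1/3 + 2/3 → 1
L = 5/51 + 1/3 + 2/3 + 1 = 107/51 ≈ 2.098 bits/symbol.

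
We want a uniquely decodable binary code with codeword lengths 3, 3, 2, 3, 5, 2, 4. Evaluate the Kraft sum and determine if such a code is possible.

0.96875; yes

With common denominator 2^5 = 32: Σ 2^(−ℓᵢ) = 4/32 + 4/32 + 8/32 + 4/32 + 1/32 + 8/32 + 2/32 = 31/32 = 0.96875.
Kraft's inequality requires Σ ≤ 1; here Σ = 0.96875 ≤ 1, so such a prefix code exists.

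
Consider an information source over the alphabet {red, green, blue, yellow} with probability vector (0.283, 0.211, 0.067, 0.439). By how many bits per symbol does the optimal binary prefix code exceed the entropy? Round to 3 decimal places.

0.067 bits

Entropy H = −Σ p log₂ p ≈ 1.7717 bits.
Huffman merges: 67/1000+211/1000→139/500; 139/500+283/1000→561/1000; 439/1000+561/1000→1. L = 1839/1000 ≈ 1.8390.
L − H = 1.8390 − 1.7717 = 0.067 bits.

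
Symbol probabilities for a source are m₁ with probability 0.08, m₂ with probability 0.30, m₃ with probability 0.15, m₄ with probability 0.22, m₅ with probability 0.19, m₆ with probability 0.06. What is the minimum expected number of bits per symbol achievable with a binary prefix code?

Repeatedly combine the two least-probable nodes; the expected code length is the sum of the merged weights.
merge 3/50 + 2/25 → 7/50
merge 7/50 + 3/20 → 29/100
merge 19/100 + 11/50 → 41/100
merge 29/100 + 3/10 → 59/100
merge 41/100 + 59/100 → 1
L = 7/50 + 29/100 + 41/100 + 59/100 + 1 = 243/100 = 2.43 bits/symbol.

2.43 bits/symbol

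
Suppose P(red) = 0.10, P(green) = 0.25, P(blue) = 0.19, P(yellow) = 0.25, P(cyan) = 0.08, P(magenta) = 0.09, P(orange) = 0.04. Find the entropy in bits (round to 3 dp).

2.577 bits

H = −Σ pᵢ log₂ pᵢ.
−0.10·log₂(0.10) = 0.3322
−0.25·log₂(0.25) = 0.5000
−0.19·log₂(0.19) = 0.4552
−0.25·log₂(0.25) = 0.5000
−0.08·log₂(0.08) = 0.2915
−0.09·log₂(0.09) = 0.3127
−0.04·log₂(0.04) = 0.1858
Sum ≈ 2.5773 → 2.577 bits.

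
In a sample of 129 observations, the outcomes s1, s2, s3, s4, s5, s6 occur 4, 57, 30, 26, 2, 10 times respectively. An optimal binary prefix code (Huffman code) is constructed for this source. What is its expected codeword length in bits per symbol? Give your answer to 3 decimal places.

Probabilities are the counts divided by 129.
Repeatedly combine the two least-probable nodes; the expected code length is the sum of the merged weights.
merge 2/129 + 4/129 → 2/43
merge 2/43 + 10/129 → 16/129
merge 16/129 + 26/129 → 14/43
merge 10/43 + 14/43 → 24/43
merge 19/43 + 24/43 → 1
L = 2/43 + 16/129 + 14/43 + 24/43 + 1 = 265/129 ≈ 2.054 bits/symbol.

2.054 bits/symbol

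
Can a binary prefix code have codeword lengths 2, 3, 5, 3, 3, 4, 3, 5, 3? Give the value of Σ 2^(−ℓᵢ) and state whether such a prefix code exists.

With common denominator 2^5 = 32: Σ 2^(−ℓᵢ) = 8/32 + 4/32 + 1/32 + 4/32 + 4/32 + 2/32 + 4/32 + 1/32 + 4/32 = 32/32 = 1.
Kraft's inequality requires Σ ≤ 1; here Σ = 1 ≤ 1, so such a prefix code exists.

1; yes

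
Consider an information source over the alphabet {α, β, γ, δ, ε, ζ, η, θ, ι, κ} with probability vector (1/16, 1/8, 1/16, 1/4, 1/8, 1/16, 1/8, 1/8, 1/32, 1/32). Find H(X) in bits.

Each probability is a power of 1/2, so log₂(1/p) is an integer.
H = Σ p·log₂(1/p) = 1/16·4 + 1/8·3 + 1/16·4 + 1/4·2 + 1/8·3 + 1/16·4 + 1/8·3 + 1/8·3 + 1/32·5 + 1/32·5 = 3.0625 bits.

3.0625 bits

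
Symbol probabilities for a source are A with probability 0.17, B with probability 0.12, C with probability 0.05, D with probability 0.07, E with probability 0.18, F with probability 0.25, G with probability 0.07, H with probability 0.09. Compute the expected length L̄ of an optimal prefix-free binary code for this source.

2.85 bits/symbol

Repeatedly combine the two least-probable nodes; the expected code length is the sum of the merged weights.
merge 1/20 + 7/100 → 3/25
merge 7/100 + 9/100 → 4/25
merge 3/25 + 3/25 → 6/25
merge 4/25 + 17/100 → 33/100
merge 9/50 + 6/25 → 21/50
merge 1/4 + 33/100 → 29/50
merge 21/50 + 29/50 → 1
L = 3/25 + 4/25 + 6/25 + 33/100 + 21/50 + 29/50 + 1 = 57/20 = 2.85 bits/symbol.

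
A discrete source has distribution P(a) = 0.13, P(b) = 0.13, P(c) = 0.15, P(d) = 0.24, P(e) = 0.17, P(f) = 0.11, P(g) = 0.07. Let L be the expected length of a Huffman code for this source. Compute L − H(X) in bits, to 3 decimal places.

Entropy H = −Σ p log₂ p ≈ 2.7234 bits.
Huffman merges: 7/100+11/100→9/50; 13/100+13/100→13/50; 3/20+17/100→8/25; 9/50+6/25→21/50; 13/50+8/25→29/50; 21/50+29/50→1. L = 69/25 ≈ 2.7600.
L − H = 2.7600 − 2.7234 = 0.037 bits.

0.037 bits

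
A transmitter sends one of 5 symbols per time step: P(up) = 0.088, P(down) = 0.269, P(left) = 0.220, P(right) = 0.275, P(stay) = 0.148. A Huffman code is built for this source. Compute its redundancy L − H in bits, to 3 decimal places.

0.017 bits

Entropy H = −Σ p log₂ p ≈ 2.2188 bits.
Huffman merges: 11/125+37/250→59/250; 11/50+59/250→57/125; 269/1000+11/40→68/125; 57/125+68/125→1. L = 559/250 ≈ 2.2360.
L − H = 2.2360 − 2.2188 = 0.017 bits.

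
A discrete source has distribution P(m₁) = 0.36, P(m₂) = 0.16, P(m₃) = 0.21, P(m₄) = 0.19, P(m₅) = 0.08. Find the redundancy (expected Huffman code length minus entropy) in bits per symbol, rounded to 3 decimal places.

0.067 bits

Entropy H = −Σ p log₂ p ≈ 2.1732 bits.
Huffman merges: 2/25+4/25→6/25; 19/100+21/100→2/5; 6/25+9/25→3/5; 2/5+3/5→1. L = 56/25 ≈ 2.2400.
L − H = 2.2400 − 2.1732 = 0.067 bits.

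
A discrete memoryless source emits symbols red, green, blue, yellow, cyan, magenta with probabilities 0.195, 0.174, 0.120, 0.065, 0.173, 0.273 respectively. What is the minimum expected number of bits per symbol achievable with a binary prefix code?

2.532 bits/symbol

Repeatedly combine the two least-probable nodes; the expected code length is the sum of the merged weights.
merge 13/200 + 3/25 → 37/200
merge 173/1000 + 87/500 → 347/1000
merge 37/200 + 39/200 → 19/50
merge 273/1000 + 347/1000 → 31/50
merge 19/50 + 31/50 → 1
L = 37/200 + 347/1000 + 19/50 + 31/50 + 1 = 633/250 = 2.532 bits/symbol.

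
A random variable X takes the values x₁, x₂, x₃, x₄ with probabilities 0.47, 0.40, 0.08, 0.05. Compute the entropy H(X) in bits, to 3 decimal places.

H = −Σ pᵢ log₂ pᵢ.
−0.47·log₂(0.47) = 0.5120
−0.40·log₂(0.40) = 0.5288
−0.08·log₂(0.08) = 0.2915
−0.05·log₂(0.05) = 0.2161
Sum ≈ 1.5483 → 1.548 bits.

1.548 bits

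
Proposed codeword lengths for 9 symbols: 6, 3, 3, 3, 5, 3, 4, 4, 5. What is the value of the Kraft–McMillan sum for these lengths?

With common denominator 2^6 = 64: Σ 2^(−ℓᵢ) = 1/64 + 8/64 + 8/64 + 8/64 + 2/64 + 8/64 + 4/64 + 4/64 + 2/64 = 45/64 = 0.703125.

0.703125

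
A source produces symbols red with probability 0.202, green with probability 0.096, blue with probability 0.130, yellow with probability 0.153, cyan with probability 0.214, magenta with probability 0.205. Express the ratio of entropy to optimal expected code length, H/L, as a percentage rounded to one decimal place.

98.1%

Entropy H = −Σ p log₂ p ≈ 2.5324 bits.
Huffman merges: 12/125+13/100→113/500; 153/1000+101/500→71/200; 41/200+107/500→419/1000; 113/500+71/200→581/1000; 419/1000+581/1000→1. L = 2581/1000 ≈ 2.5810.
Efficiency = H/L = 2.5324/2.5810 = 98.1%.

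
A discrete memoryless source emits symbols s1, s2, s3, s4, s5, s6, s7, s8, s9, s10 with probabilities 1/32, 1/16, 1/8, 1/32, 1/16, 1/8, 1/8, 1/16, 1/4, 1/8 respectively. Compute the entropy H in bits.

3.0625 bits

Each probability is a power of 1/2, so log₂(1/p) is an integer.
H = Σ p·log₂(1/p) = 1/32·5 + 1/16·4 + 1/8·3 + 1/32·5 + 1/16·4 + 1/8·3 + 1/8·3 + 1/16·4 + 1/4·2 + 1/8·3 = 3.0625 bits.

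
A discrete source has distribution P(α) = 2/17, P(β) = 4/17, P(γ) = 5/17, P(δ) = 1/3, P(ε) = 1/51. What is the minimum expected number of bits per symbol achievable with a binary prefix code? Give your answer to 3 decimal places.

2.137 bits/symbol

Repeatedly combine the two least-probable nodes; the expected code length is the sum of the merged weights.
merge 1/51 + 2/17 → 7/51
merge 7/51 + 4/17 → 19/51
merge 5/17 + 1/3 → 32/51
merge 19/51 + 32/51 → 1
L = 7/51 + 19/51 + 32/51 + 1 = 109/51 ≈ 2.137 bits/symbol.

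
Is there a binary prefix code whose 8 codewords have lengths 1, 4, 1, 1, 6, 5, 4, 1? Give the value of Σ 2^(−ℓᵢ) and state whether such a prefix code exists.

With common denominator 2^6 = 64: Σ 2^(−ℓᵢ) = 32/64 + 4/64 + 32/64 + 32/64 + 1/64 + 2/64 + 4/64 + 32/64 = 139/64 = 2.171875.
Kraft's inequality requires Σ ≤ 1; here Σ = 2.171875 > 1, so no such prefix code exists.

2.171875; no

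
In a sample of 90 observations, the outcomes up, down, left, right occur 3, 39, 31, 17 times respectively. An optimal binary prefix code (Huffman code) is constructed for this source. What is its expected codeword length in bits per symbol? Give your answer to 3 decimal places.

1.789 bits/symbol

Probabilities are the counts divided by 90.
Repeatedly combine the two least-probable nodes; the expected code length is the sum of the merged weights.
merge 1/30 + 17/90 → 2/9
merge 2/9 + 31/90 → 17/30
merge 13/30 + 17/30 → 1
L = 2/9 + 17/30 + 1 = 161/90 ≈ 1.789 bits/symbol.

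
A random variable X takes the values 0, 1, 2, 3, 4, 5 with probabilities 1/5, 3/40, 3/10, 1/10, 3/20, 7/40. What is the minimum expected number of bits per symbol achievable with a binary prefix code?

Repeatedly combine the two least-probable nodes; the expected code length is the sum of the merged weights.
merge 3/40 + 1/10 → 7/40
merge 3/20 + 7/40 → 13/40
merge 7/40 + 1/5 → 3/8
merge 3/10 + 13/40 → 5/8
merge 3/8 + 5/8 → 1
L = 7/40 + 13/40 + 3/8 + 5/8 + 1 = 5/2 = 2.5 bits/symbol.

2.5 bits/symbol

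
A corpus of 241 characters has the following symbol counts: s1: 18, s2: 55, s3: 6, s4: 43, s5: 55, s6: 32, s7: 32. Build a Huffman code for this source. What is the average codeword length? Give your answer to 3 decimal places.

2.643 bits/symbol

Probabilities are the counts divided by 241.
Repeatedly combine the two least-probable nodes; the expected code length is the sum of the merged weights.
merge 6/241 + 18/241 → 24/241
merge 24/241 + 32/241 → 56/241
merge 32/241 + 43/241 → 75/241
merge 55/241 + 55/241 → 110/241
merge 56/241 + 75/241 → 131/241
merge 110/241 + 131/241 → 1
L = 24/241 + 56/241 + 75/241 + 110/241 + 131/241 + 1 = 637/241 ≈ 2.643 bits/symbol.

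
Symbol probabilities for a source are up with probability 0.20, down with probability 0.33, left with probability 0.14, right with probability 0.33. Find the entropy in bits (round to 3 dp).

1.917 bits

H = −Σ pᵢ log₂ pᵢ.
−0.20·log₂(0.20) = 0.4644
−0.33·log₂(0.33) = 0.5278
−0.14·log₂(0.14) = 0.3971
−0.33·log₂(0.33) = 0.5278
Sum ≈ 1.9171 → 1.917 bits.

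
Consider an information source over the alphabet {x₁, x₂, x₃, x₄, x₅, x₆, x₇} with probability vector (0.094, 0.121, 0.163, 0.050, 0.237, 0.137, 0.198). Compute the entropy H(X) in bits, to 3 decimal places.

2.680 bits

H = −Σ pᵢ log₂ pᵢ.
−0.094·log₂(0.094) = 0.3207
−0.121·log₂(0.121) = 0.3687
−0.163·log₂(0.163) = 0.4266
−0.050·log₂(0.050) = 0.2161
−0.237·log₂(0.237) = 0.4923
−0.137·log₂(0.137) = 0.3929
−0.198·log₂(0.198) = 0.4626
Sum ≈ 2.6798 → 2.680 bits.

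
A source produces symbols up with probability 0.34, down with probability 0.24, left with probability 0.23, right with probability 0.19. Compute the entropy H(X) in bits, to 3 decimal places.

1.966 bits

H = −Σ pᵢ log₂ pᵢ.
−0.34·log₂(0.34) = 0.5292
−0.24·log₂(0.24) = 0.4941
−0.23·log₂(0.23) = 0.4877
−0.19·log₂(0.19) = 0.4552
Sum ≈ 1.9662 → 1.966 bits.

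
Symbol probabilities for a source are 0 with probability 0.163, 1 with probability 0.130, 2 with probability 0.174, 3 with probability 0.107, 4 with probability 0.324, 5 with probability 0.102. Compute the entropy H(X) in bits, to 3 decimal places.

H = −Σ pᵢ log₂ pᵢ.
−0.163·log₂(0.163) = 0.4266
−0.130·log₂(0.130) = 0.3826
−0.174·log₂(0.174) = 0.4390
−0.107·log₂(0.107) = 0.3450
−0.324·log₂(0.324) = 0.5268
−0.102·log₂(0.102) = 0.3359
Sum ≈ 2.4559 → 2.456 bits.

2.456 bits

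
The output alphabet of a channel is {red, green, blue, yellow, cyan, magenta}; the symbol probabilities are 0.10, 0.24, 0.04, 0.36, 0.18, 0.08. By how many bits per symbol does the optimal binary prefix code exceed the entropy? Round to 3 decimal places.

0.060 bits

Entropy H = −Σ p log₂ p ≈ 2.2795 bits.
Huffman merges: 1/25+2/25→3/25; 1/10+3/25→11/50; 9/50+11/50→2/5; 6/25+9/25→3/5; 2/5+3/5→1. L = 117/50 ≈ 2.3400.
L − H = 2.3400 − 2.2795 = 0.060 bits.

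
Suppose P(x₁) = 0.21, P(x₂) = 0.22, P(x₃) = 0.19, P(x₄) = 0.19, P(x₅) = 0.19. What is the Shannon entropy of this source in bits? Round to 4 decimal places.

H = −Σ pᵢ log₂ pᵢ.
−0.21·log₂(0.21) = 0.4728
−0.22·log₂(0.22) = 0.4806
−0.19·log₂(0.19) = 0.4552
−0.19·log₂(0.19) = 0.4552
−0.19·log₂(0.19) = 0.4552
Sum ≈ 2.3191 → 2.3191 bits.

2.3191 bits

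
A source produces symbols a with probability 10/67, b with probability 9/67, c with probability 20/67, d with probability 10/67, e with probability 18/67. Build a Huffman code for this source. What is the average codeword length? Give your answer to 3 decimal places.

Repeatedly combine the two least-probable nodes; the expected code length is the sum of the merged weights.
merge 9/67 + 10/67 → 19/67
merge 10/67 + 18/67 → 28/67
merge 19/67 + 20/67 → 39/67
merge 28/67 + 39/67 → 1
L = 19/67 + 28/67 + 39/67 + 1 = 153/67 ≈ 2.284 bits/symbol.

2.284 bits/symbol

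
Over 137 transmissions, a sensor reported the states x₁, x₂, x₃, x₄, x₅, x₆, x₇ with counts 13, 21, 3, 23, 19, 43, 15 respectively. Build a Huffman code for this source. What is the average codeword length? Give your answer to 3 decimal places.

2.635 bits/symbol

Probabilities are the counts divided by 137.
Repeatedly combine the two least-probable nodes; the expected code length is the sum of the merged weights.
merge 3/137 + 13/137 → 16/137
merge 15/137 + 16/137 → 31/137
merge 19/137 + 21/137 → 40/137
merge 23/137 + 31/137 → 54/137
merge 40/137 + 43/137 → 83/137
merge 54/137 + 83/137 → 1
L = 16/137 + 31/137 + 40/137 + 54/137 + 83/137 + 1 = 361/137 ≈ 2.635 bits/symbol.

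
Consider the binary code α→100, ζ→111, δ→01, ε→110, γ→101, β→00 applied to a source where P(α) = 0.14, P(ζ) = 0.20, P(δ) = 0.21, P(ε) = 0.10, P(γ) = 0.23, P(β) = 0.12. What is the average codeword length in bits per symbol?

2.67 bits/symbol

L̄ = Σ pᵢ·ℓᵢ = 0.14·3 + 0.20·3 + 0.21·2 + 0.10·3 + 0.23·3 + 0.12·2 = 2.67 bits/symbol.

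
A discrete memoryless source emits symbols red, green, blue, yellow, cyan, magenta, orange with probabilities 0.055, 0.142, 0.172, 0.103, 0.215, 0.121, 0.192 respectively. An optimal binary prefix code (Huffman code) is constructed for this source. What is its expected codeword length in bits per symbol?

Repeatedly combine the two least-probable nodes; the expected code length is the sum of the merged weights.
merge 11/200 + 103/1000 → 79/500
merge 121/1000 + 71/500 → 263/1000
merge 79/500 + 43/250 → 33/100
merge 24/125 + 43/200 → 407/1000
merge 263/1000 + 33/100 → 593/1000
merge 407/1000 + 593/1000 → 1
L = 79/500 + 263/1000 + 33/100 + 407/1000 + 593/1000 + 1 = 2751/1000 = 2.751 bits/symbol.

2.751 bits/symbol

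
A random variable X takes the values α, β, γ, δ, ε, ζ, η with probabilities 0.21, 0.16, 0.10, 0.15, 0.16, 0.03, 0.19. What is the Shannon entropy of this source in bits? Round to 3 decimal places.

H = −Σ pᵢ log₂ pᵢ.
−0.21·log₂(0.21) = 0.4728
−0.16·log₂(0.16) = 0.4230
−0.10·log₂(0.10) = 0.3322
−0.15·log₂(0.15) = 0.4105
−0.16·log₂(0.16) = 0.4230
−0.03·log₂(0.03) = 0.1518
−0.19·log₂(0.19) = 0.4552
Sum ≈ 2.6686 → 2.669 bits.

2.669 bits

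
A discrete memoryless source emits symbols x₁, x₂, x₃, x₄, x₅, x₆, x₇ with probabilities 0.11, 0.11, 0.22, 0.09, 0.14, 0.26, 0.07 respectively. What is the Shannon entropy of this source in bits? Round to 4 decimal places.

H = −Σ pᵢ log₂ pᵢ.
−0.11·log₂(0.11) = 0.3503
−0.11·log₂(0.11) = 0.3503
−0.22·log₂(0.22) = 0.4806
−0.09·log₂(0.09) = 0.3127
−0.14·log₂(0.14) = 0.3971
−0.26·log₂(0.26) = 0.5053
−0.07·log₂(0.07) = 0.2686
Sum ≈ 2.6648 → 2.6648 bits.

2.6648 bits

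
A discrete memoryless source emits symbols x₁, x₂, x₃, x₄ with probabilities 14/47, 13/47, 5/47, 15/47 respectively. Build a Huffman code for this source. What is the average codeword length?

2 bits/symbol

Repeatedly combine the two least-probable nodes; the expected code length is the sum of the merged weights.
merge 5/47 + 13/47 → 18/47
merge 14/47 + 15/47 → 29/47
merge 18/47 + 29/47 → 1
L = 18/47 + 29/47 + 1 = 2 bits/symbol.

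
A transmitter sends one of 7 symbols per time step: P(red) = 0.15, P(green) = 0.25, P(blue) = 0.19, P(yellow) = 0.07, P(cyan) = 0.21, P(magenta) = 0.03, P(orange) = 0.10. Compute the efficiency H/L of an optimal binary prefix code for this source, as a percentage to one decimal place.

98.1%

Entropy H = −Σ p log₂ p ≈ 2.5911 bits.
Huffman merges: 3/100+7/100→1/10; 1/10+1/10→1/5; 3/20+19/100→17/50; 1/5+21/100→41/100; 1/4+17/50→59/100; 41/100+59/100→1. L = 66/25 ≈ 2.6400.
Efficiency = H/L = 2.5911/2.6400 = 98.1%.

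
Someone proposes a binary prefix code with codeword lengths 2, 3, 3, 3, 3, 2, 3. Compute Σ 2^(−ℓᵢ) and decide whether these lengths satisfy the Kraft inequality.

With common denominator 2^3 = 8: Σ 2^(−ℓᵢ) = 2/8 + 1/8 + 1/8 + 1/8 + 1/8 + 2/8 + 1/8 = 9/8 = 1.125.
Kraft's inequality requires Σ ≤ 1; here Σ = 1.125 > 1, so no such prefix code exists.

1.125; no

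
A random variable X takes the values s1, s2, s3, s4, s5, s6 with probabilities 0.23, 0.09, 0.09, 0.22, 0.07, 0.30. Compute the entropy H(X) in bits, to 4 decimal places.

H = −Σ pᵢ log₂ pᵢ.
−0.23·log₂(0.23) = 0.4877
−0.09·log₂(0.09) = 0.3127
−0.09·log₂(0.09) = 0.3127
−0.22·log₂(0.22) = 0.4806
−0.07·log₂(0.07) = 0.2686
−0.30·log₂(0.30) = 0.5211
Sum ≈ 2.3832 → 2.3832 bits.

2.3832 bits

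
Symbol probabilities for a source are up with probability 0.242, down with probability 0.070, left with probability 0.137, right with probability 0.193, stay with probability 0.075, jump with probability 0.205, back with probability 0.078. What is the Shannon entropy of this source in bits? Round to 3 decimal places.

2.651 bits

H = −Σ pᵢ log₂ pᵢ.
−0.242·log₂(0.242) = 0.4954
−0.070·log₂(0.070) = 0.2686
−0.137·log₂(0.137) = 0.3929
−0.193·log₂(0.193) = 0.4581
−0.075·log₂(0.075) = 0.2803
−0.205·log₂(0.205) = 0.4687
−0.078·log₂(0.078) = 0.2871
Sum ≈ 2.6509 → 2.651 bits.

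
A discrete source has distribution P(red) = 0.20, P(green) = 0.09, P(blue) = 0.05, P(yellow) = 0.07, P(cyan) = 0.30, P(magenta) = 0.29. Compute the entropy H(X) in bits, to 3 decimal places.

H = −Σ pᵢ log₂ pᵢ.
−0.20·log₂(0.20) = 0.4644
−0.09·log₂(0.09) = 0.3127
−0.05·log₂(0.05) = 0.2161
−0.07·log₂(0.07) = 0.2686
−0.30·log₂(0.30) = 0.5211
−0.29·log₂(0.29) = 0.5179
Sum ≈ 2.3007 → 2.301 bits.

2.301 bits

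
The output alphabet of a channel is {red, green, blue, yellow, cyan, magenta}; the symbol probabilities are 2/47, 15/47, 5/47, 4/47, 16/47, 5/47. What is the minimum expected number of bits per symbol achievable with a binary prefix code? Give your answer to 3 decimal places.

2.340 bits/symbol

Repeatedly combine the two least-probable nodes; the expected code length is the sum of the merged weights.
merge 2/47 + 4/47 → 6/47
merge 5/47 + 5/47 → 10/47
merge 6/47 + 10/47 → 16/47
merge 15/47 + 16/47 → 31/47
merge 16/47 + 31/47 → 1
L = 6/47 + 10/47 + 16/47 + 31/47 + 1 = 110/47 ≈ 2.340 bits/symbol.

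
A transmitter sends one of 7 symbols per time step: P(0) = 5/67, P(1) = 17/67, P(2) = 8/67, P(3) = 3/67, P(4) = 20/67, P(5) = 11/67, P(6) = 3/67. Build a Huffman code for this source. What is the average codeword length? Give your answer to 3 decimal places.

Repeatedly combine the two least-probable nodes; the expected code length is the sum of the merged weights.
merge 3/67 + 3/67 → 6/67
merge 5/67 + 6/67 → 11/67
merge 8/67 + 11/67 → 19/67
merge 11/67 + 17/67 → 28/67
merge 19/67 + 20/67 → 39/67
merge 28/67 + 39/67 → 1
L = 6/67 + 11/67 + 19/67 + 28/67 + 39/67 + 1 = 170/67 ≈ 2.537 bits/symbol.

2.537 bits/symbol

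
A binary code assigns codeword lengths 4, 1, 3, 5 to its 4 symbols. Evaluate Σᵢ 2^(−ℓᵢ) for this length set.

0.71875

With common denominator 2^5 = 32: Σ 2^(−ℓᵢ) = 2/32 + 16/32 + 4/32 + 1/32 = 23/32 = 0.71875.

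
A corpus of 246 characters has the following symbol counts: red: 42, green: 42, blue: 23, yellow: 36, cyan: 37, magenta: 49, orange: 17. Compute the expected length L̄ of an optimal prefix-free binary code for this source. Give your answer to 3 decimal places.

2.793 bits/symbol

Probabilities are the counts divided by 246.
Repeatedly combine the two least-probable nodes; the expected code length is the sum of the merged weights.
merge 17/246 + 23/246 → 20/123
merge 6/41 + 37/246 → 73/246
merge 20/123 + 7/41 → 1/3
merge 7/41 + 49/246 → 91/246
merge 73/246 + 1/3 → 155/246
merge 91/246 + 155/246 → 1
L = 20/123 + 73/246 + 1/3 + 91/246 + 155/246 + 1 = 229/82 ≈ 2.793 bits/symbol.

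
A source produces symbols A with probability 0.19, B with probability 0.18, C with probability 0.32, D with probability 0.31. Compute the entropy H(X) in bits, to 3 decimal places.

H = −Σ pᵢ log₂ pᵢ.
−0.19·log₂(0.19) = 0.4552
−0.18·log₂(0.18) = 0.4453
−0.32·log₂(0.32) = 0.5260
−0.31·log₂(0.31) = 0.5238
Sum ≈ 1.9504 → 1.950 bits.

1.950 bits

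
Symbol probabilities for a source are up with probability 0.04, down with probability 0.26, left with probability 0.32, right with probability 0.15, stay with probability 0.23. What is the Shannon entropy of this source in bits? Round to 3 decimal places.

2.115 bits

H = −Σ pᵢ log₂ pᵢ.
−0.04·log₂(0.04) = 0.1858
−0.26·log₂(0.26) = 0.5053
−0.32·log₂(0.32) = 0.5260
−0.15·log₂(0.15) = 0.4105
−0.23·log₂(0.23) = 0.4877
Sum ≈ 2.1153 → 2.115 bits.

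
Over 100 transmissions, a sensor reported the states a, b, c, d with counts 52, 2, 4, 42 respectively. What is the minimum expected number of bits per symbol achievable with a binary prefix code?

1.54 bits/symbol

Probabilities are the counts divided by 100.
Repeatedly combine the two least-probable nodes; the expected code length is the sum of the merged weights.
merge 1/50 + 1/25 → 3/50
merge 3/50 + 21/50 → 12/25
merge 12/25 + 13/25 → 1
L = 3/50 + 12/25 + 1 = 77/50 = 1.54 bits/symbol.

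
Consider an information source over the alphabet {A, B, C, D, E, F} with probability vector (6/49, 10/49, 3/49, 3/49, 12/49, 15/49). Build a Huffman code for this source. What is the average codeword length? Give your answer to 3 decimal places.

2.367 bits/symbol

Repeatedly combine the two least-probable nodes; the expected code length is the sum of the merged weights.
merge 3/49 + 3/49 → 6/49
merge 6/49 + 6/49 → 12/49
merge 10/49 + 12/49 → 22/49
merge 12/49 + 15/49 → 27/49
merge 22/49 + 27/49 → 1
L = 6/49 + 12/49 + 22/49 + 27/49 + 1 = 116/49 ≈ 2.367 bits/symbol.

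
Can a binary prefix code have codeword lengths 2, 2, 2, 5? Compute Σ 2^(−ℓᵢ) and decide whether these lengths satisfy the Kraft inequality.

0.78125; yes

With common denominator 2^5 = 32: Σ 2^(−ℓᵢ) = 8/32 + 8/32 + 8/32 + 1/32 = 25/32 = 0.78125.
Kraft's inequality requires Σ ≤ 1; here Σ = 0.78125 ≤ 1, so such a prefix code exists.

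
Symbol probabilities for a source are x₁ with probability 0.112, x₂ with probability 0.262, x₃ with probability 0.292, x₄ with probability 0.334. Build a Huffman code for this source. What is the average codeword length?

2 bits/symbol

Repeatedly combine the two least-probable nodes; the expected code length is the sum of the merged weights.
merge 14/125 + 131/500 → 187/500
merge 73/250 + 167/500 → 313/500
merge 187/500 + 313/500 → 1
L = 187/500 + 313/500 + 1 = 2 bits/symbol.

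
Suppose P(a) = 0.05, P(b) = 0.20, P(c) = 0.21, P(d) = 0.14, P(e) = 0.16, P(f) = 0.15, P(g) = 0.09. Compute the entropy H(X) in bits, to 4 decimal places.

2.6966 bits

H = −Σ pᵢ log₂ pᵢ.
−0.05·log₂(0.05) = 0.2161
−0.20·log₂(0.20) = 0.4644
−0.21·log₂(0.21) = 0.4728
−0.14·log₂(0.14) = 0.3971
−0.16·log₂(0.16) = 0.4230
−0.15·log₂(0.15) = 0.4105
−0.09·log₂(0.09) = 0.3127
Sum ≈ 2.6966 → 2.6966 bits.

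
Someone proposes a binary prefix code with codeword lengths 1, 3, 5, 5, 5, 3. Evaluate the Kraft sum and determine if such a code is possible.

With common denominator 2^5 = 32: Σ 2^(−ℓᵢ) = 16/32 + 4/32 + 1/32 + 1/32 + 1/32 + 4/32 = 27/32 = 0.84375.
Kraft's inequality requires Σ ≤ 1; here Σ = 0.84375 ≤ 1, so such a prefix code exists.

0.84375; yes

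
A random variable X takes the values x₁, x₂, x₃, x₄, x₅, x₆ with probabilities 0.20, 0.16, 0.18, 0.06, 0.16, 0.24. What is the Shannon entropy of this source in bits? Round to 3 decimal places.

2.493 bits

H = −Σ pᵢ log₂ pᵢ.
−0.20·log₂(0.20) = 0.4644
−0.16·log₂(0.16) = 0.4230
−0.18·log₂(0.18) = 0.4453
−0.06·log₂(0.06) = 0.2435
−0.16·log₂(0.16) = 0.4230
−0.24·log₂(0.24) = 0.4941
Sum ≈ 2.4934 → 2.493 bits.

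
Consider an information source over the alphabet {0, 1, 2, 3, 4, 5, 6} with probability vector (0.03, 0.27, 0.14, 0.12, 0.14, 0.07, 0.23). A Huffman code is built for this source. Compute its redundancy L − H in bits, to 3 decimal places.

Entropy H = −Σ p log₂ p ≈ 2.5793 bits.
Huffman merges: 3/100+7/100→1/10; 1/10+3/25→11/50; 7/50+7/50→7/25; 11/50+23/100→9/20; 27/100+7/25→11/20; 9/20+11/20→1. L = 13/5 ≈ 2.6000.
L − H = 2.6000 − 2.5793 = 0.021 bits.

0.021 bits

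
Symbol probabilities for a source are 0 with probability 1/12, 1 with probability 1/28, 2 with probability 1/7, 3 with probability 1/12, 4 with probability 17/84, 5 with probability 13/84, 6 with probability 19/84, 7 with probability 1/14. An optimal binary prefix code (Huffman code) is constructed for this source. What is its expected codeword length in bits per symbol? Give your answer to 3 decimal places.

2.845 bits/symbol

Repeatedly combine the two least-probable nodes; the expected code length is the sum of the merged weights.
merge 1/28 + 1/14 → 3/28
merge 1/12 + 1/12 → 1/6
merge 3/28 + 1/7 → 1/4
merge 13/84 + 1/6 → 9/28
merge 17/84 + 19/84 → 3/7
merge 1/4 + 9/28 → 4/7
merge 3/7 + 4/7 → 1
L = 3/28 + 1/6 + 1/4 + 9/28 + 3/7 + 4/7 + 1 = 239/84 ≈ 2.845 bits/symbol.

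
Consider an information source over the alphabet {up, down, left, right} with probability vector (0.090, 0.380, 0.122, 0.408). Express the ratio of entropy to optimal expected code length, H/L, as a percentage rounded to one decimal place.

96.5%

Entropy H = −Σ p log₂ p ≈ 1.7411 bits.
Huffman merges: 9/100+61/500→53/250; 53/250+19/50→74/125; 51/125+74/125→1. L = 451/250 ≈ 1.8040.
Efficiency = H/L = 1.7411/1.8040 = 96.5%.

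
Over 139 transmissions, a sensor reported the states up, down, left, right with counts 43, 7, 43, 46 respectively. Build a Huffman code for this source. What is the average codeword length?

2 bits/symbol

Probabilities are the counts divided by 139.
Repeatedly combine the two least-probable nodes; the expected code length is the sum of the merged weights.
merge 7/139 + 43/139 → 50/139
merge 43/139 + 46/139 → 89/139
merge 50/139 + 89/139 → 1
L = 50/139 + 89/139 + 1 = 2 bits/symbol.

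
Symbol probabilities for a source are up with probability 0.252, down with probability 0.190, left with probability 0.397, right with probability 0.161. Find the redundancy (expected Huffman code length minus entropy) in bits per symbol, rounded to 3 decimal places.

0.044 bits

Entropy H = −Σ p log₂ p ≈ 1.9097 bits.
Huffman merges: 161/1000+19/100→351/1000; 63/250+351/1000→603/1000; 397/1000+603/1000→1. L = 977/500 ≈ 1.9540.
L − H = 1.9540 − 1.9097 = 0.044 bits.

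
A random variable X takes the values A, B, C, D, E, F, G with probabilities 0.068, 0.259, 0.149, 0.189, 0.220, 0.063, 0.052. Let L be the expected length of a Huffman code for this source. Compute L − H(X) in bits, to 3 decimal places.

0.044 bits

Entropy H = −Σ p log₂ p ≈ 2.5857 bits.
Huffman merges: 13/250+63/1000→23/200; 17/250+23/200→183/1000; 149/1000+183/1000→83/250; 189/1000+11/50→409/1000; 259/1000+83/250→591/1000; 409/1000+591/1000→1. L = 263/100 ≈ 2.6300.
L − H = 2.6300 − 2.5857 = 0.044 bits.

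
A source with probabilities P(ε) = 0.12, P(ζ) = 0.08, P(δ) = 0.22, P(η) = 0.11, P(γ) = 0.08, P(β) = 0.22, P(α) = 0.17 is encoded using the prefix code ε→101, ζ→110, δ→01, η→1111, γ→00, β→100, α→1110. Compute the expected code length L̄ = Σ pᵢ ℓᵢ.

L̄ = Σ pᵢ·ℓᵢ = 0.12·3 + 0.08·3 + 0.22·2 + 0.11·4 + 0.08·2 + 0.22·3 + 0.17·4 = 2.98 bits/symbol.

2.98 bits/symbol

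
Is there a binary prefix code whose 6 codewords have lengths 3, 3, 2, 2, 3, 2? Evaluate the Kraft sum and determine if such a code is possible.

With common denominator 2^3 = 8: Σ 2^(−ℓᵢ) = 1/8 + 1/8 + 2/8 + 2/8 + 1/8 + 2/8 = 9/8 = 1.125.
Kraft's inequality requires Σ ≤ 1; here Σ = 1.125 > 1, so no such prefix code exists.

1.125; no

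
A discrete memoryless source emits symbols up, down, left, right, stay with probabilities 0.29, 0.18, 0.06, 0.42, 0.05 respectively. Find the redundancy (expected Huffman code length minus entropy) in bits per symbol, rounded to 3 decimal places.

Entropy H = −Σ p log₂ p ≈ 1.9485 bits.
Huffman merges: 1/20+3/50→11/100; 11/100+9/50→29/100; 29/100+29/100→29/50; 21/50+29/50→1. L = 99/50 ≈ 1.9800.
L − H = 1.9800 − 1.9485 = 0.032 bits.

0.032 bits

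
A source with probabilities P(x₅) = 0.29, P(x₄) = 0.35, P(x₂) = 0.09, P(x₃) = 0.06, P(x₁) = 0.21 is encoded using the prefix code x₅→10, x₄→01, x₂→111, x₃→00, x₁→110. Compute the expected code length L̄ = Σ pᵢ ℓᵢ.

2.3 bits/symbol

L̄ = Σ pᵢ·ℓᵢ = 0.29·2 + 0.35·2 + 0.09·3 + 0.06·2 + 0.21·3 = 2.3 bits/symbol.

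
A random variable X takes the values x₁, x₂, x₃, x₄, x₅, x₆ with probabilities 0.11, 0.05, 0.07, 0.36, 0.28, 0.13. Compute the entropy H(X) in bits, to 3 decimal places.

2.262 bits

H = −Σ pᵢ log₂ pᵢ.
−0.11·log₂(0.11) = 0.3503
−0.05·log₂(0.05) = 0.2161
−0.07·log₂(0.07) = 0.2686
−0.36·log₂(0.36) = 0.5306
−0.28·log₂(0.28) = 0.5142
−0.13·log₂(0.13) = 0.3826
Sum ≈ 2.2624 → 2.262 bits.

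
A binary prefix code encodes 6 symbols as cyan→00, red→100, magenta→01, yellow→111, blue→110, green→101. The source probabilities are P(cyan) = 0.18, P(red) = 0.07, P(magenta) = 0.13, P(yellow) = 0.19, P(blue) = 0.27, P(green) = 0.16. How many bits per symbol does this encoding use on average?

2.69 bits/symbol

L̄ = Σ pᵢ·ℓᵢ = 0.18·2 + 0.07·3 + 0.13·2 + 0.19·3 + 0.27·3 + 0.16·3 = 2.69 bits/symbol.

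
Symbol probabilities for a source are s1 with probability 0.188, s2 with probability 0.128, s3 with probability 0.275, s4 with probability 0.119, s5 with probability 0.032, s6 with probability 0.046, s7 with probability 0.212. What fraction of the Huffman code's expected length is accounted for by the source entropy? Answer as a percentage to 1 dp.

98.3%

Entropy H = −Σ p log₂ p ≈ 2.5482 bits.
Huffman merges: 4/125+23/500→39/500; 39/500+119/1000→197/1000; 16/125+47/250→79/250; 197/1000+53/250→409/1000; 11/40+79/250→591/1000; 409/1000+591/1000→1. L = 2591/1000 ≈ 2.5910.
Efficiency = H/L = 2.5482/2.5910 = 98.3%.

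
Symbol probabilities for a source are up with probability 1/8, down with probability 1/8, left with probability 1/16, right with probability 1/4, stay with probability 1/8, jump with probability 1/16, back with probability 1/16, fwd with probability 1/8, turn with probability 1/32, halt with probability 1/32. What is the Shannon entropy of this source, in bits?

Each probability is a power of 1/2, so log₂(1/p) is an integer.
H = Σ p·log₂(1/p) = 1/8·3 + 1/8·3 + 1/16·4 + 1/4·2 + 1/8·3 + 1/16·4 + 1/16·4 + 1/8·3 + 1/32·5 + 1/32·5 = 3.0625 bits.

3.0625 bits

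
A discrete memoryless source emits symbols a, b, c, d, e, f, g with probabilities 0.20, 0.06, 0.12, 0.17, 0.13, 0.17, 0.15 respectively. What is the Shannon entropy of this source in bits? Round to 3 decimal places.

2.737 bits

H = −Σ pᵢ log₂ pᵢ.
−0.20·log₂(0.20) = 0.4644
−0.06·log₂(0.06) = 0.2435
−0.12·log₂(0.12) = 0.3671
−0.17·log₂(0.17) = 0.4346
−0.13·log₂(0.13) = 0.3826
−0.17·log₂(0.17) = 0.4346
−0.15·log₂(0.15) = 0.4105
Sum ≈ 2.7373 → 2.737 bits.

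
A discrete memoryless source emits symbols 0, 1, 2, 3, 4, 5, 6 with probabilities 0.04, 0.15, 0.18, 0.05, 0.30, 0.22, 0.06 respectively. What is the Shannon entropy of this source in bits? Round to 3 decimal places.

2.503 bits

H = −Σ pᵢ log₂ pᵢ.
−0.04·log₂(0.04) = 0.1858
−0.15·log₂(0.15) = 0.4105
−0.18·log₂(0.18) = 0.4453
−0.05·log₂(0.05) = 0.2161
−0.30·log₂(0.30) = 0.5211
−0.22·log₂(0.22) = 0.4806
−0.06·log₂(0.06) = 0.2435
Sum ≈ 2.5029 → 2.503 bits.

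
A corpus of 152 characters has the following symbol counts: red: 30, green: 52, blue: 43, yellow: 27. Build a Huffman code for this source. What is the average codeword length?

2 bits/symbol

Probabilities are the counts divided by 152.
Repeatedly combine the two least-probable nodes; the expected code length is the sum of the merged weights.
merge 27/152 + 15/76 → 3/8
merge 43/152 + 13/38 → 5/8
merge 3/8 + 5/8 → 1
L = 3/8 + 5/8 + 1 = 2 bits/symbol.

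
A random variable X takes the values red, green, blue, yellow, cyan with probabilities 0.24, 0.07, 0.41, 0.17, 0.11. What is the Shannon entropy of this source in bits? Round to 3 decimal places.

2.075 bits

H = −Σ pᵢ log₂ pᵢ.
−0.24·log₂(0.24) = 0.4941
−0.07·log₂(0.07) = 0.2686
−0.41·log₂(0.41) = 0.5274
−0.17·log₂(0.17) = 0.4346
−0.11·log₂(0.11) = 0.3503
Sum ≈ 2.0749 → 2.075 bits.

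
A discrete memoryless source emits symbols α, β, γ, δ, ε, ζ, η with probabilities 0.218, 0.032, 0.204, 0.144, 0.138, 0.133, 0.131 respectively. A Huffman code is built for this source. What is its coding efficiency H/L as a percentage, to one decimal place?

97.6%

Entropy H = −Σ p log₂ p ≈ 2.6740 bits.
Huffman merges: 4/125+131/1000→163/1000; 133/1000+69/500→271/1000; 18/125+163/1000→307/1000; 51/250+109/500→211/500; 271/1000+307/1000→289/500; 211/500+289/500→1. L = 2741/1000 ≈ 2.7410.
Efficiency = H/L = 2.6740/2.7410 = 97.6%.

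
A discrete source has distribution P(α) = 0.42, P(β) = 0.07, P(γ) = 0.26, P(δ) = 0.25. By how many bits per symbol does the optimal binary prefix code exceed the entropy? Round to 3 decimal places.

0.101 bits

Entropy H = −Σ p log₂ p ≈ 1.7995 bits.
Huffman merges: 7/100+1/4→8/25; 13/50+8/25→29/50; 21/50+29/50→1. L = 19/10 ≈ 1.9000.
L − H = 1.9000 − 1.7995 = 0.101 bits.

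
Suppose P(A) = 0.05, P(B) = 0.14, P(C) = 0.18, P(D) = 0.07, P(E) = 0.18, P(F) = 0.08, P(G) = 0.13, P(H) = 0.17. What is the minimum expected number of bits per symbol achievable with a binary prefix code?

Repeatedly combine the two least-probable nodes; the expected code length is the sum of the merged weights.
merge 1/20 + 7/100 → 3/25
merge 2/25 + 3/25 → 1/5
merge 13/100 + 7/50 → 27/100
merge 17/100 + 9/50 → 7/20
merge 9/50 + 1/5 → 19/50
merge 27/100 + 7/20 → 31/50
merge 19/50 + 31/50 → 1
L = 3/25 + 1/5 + 27/100 + 7/20 + 19/50 + 31/50 + 1 = 147/50 = 2.94 bits/symbol.

2.94 bits/symbol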